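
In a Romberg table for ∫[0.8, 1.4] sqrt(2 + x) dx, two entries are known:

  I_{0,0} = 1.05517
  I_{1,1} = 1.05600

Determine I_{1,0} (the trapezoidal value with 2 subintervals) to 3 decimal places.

1.056

From I_{1,1} = (4·I_{1,0} − I_{0,0})/3, solve for I_{1,0}:
4·I_{1,0} = 3·1.05600 + 1.05517 = 4.22317
I_{1,0} = 1.05579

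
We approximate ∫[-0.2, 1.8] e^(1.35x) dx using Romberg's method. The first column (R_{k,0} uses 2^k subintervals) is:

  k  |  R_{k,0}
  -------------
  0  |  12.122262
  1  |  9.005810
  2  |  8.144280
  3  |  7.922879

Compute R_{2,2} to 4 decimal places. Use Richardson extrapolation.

7.8498

Richardson extrapolation on the trapezoidal column (denominator 4−1=3):
R_{1,1} = (4·9.005810 − 12.122262) / 3 = 7.966993
R_{2,1} = (4·8.144280 − 9.005810) / 3 = 7.857103
R_{2,2} = (16·7.857103 − 7.966993) / 15 = 7.849777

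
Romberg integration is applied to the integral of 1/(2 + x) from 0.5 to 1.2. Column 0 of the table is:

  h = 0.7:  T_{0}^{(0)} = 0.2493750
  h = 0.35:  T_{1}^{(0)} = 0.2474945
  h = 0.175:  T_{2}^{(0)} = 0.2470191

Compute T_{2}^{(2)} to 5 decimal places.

Richardson extrapolation on the trapezoidal column (denominator 4−1=3):
T_{1}^{(1)} = (4·0.2474945 − 0.2493750) / 3 = 0.2468677
T_{2}^{(1)} = 0.2470191 + (0.2470191 − 0.2474945)/3 = 0.2468606
T_{2}^{(2)} = (16·0.2468606 − 0.2468677) / 15 = 0.2468601
(Column j=1 coincides with Simpson's rule on the same nodes.)

0.24686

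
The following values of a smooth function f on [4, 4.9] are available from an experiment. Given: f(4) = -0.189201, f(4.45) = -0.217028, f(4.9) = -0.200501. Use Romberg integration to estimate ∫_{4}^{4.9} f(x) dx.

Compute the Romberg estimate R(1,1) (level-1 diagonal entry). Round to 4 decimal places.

-0.1887

R(0,0) (trapezoid, 1 panel, h=0.9000): -0.175366
R(1,0) (trapezoid, 2 panels, h=0.4500): -0.185346
R(1,1) = -0.185346 + (-0.185346 − (-0.175366))/3 = -0.188673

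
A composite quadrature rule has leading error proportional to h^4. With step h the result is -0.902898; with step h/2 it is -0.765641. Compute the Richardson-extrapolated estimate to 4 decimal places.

The leading error scales as h^4; refining by a factor of 2 reduces it by 2^4 = 16.
Extrapolated value = (16·A(h/2) − A(h)) / (16 − 1)
= (16·(-0.765641) − (-0.902898)) / 15
= -11.347358 / 15 = -0.756491

-0.7565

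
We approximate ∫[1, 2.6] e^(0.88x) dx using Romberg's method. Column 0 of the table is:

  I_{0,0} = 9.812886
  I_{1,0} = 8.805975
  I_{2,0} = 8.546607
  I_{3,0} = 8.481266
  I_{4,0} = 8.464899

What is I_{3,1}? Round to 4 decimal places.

8.4595

Richardson extrapolation on the trapezoidal column (denominator 4−1=3):
I_{3,1} = 8.481266 + (8.481266 − 8.546607)/3 = 8.459486
(Column j=1 coincides with Simpson's rule on the same nodes.)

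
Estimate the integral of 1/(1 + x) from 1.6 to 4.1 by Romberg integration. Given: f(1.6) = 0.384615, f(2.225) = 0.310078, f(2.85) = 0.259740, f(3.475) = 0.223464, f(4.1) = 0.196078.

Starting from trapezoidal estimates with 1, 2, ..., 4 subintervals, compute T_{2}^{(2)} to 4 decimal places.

T_{0}^{(0)} (trapezoid, 1 panel, h=2.5000): 0.725866
T_{1}^{(0)} (trapezoid, 2 panels, h=1.2500): 0.687608
T_{2}^{(0)} (trapezoid, 4 panels, h=0.6250): 0.677268
T_{1}^{(1)} = 0.687608 + (0.687608 − 0.725866)/3 = 0.674855
T_{2}^{(1)} = 0.677268 + (0.677268 − 0.687608)/3 = 0.673821
T_{2}^{(2)} = 0.673821 + (0.673821 − 0.674855)/15 = 0.673752

0.6738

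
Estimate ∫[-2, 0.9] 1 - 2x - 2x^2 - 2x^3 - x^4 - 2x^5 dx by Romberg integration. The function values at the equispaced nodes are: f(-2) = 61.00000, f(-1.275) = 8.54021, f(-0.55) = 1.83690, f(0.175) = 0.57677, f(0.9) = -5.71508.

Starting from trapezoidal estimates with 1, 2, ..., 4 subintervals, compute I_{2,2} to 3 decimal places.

22.581

I_{0,0} (trapezoid, 1 panel, h=2.9000): 80.16313
I_{1,0} (trapezoid, 2 panels, h=1.4500): 42.74507
I_{2,0} (trapezoid, 4 panels, h=0.7250): 27.98235
I_{1,1} = 42.74507 + (42.74507 − 80.16313)/3 = 30.27238
I_{2,1} = 27.98235 + (27.98235 − 42.74507)/3 = 23.06144
I_{2,2} = 23.06144 + (23.06144 − 30.27238)/15 = 22.58071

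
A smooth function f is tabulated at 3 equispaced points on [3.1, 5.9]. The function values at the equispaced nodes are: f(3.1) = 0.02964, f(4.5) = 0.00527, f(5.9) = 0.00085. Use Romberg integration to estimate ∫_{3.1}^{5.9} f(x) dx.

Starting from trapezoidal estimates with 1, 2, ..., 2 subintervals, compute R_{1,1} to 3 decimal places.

R_{0,0} (trapezoid, 1 panel, h=2.8000): 0.04269
R_{1,0} (trapezoid, 2 panels, h=1.4000): 0.02872
R_{1,1} = 0.02872 + (0.02872 − 0.04269)/3 = 0.02406

0.024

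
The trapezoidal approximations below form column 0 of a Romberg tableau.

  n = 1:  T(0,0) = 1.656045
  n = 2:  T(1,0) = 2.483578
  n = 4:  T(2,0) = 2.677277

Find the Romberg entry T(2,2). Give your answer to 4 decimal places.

Richardson extrapolation on the trapezoidal column (denominator 4−1=3):
T(1,1) = 2.483578 + (2.483578 − 1.656045)/3 = 2.759422
T(2,1) = 2.677277 + (2.677277 − 2.483578)/3 = 2.741843
T(2,2) = (16·2.741843 − 2.759422) / 15 = 2.740671

2.7407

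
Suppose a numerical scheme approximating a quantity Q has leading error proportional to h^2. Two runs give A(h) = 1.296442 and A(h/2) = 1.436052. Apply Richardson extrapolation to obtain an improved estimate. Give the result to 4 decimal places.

1.4826

Extrapolated value = (4·A(h/2) − A(h)) / (4 − 1)
= (4·1.436052 − 1.296442) / 3
= 4.447766 / 3 = 1.482589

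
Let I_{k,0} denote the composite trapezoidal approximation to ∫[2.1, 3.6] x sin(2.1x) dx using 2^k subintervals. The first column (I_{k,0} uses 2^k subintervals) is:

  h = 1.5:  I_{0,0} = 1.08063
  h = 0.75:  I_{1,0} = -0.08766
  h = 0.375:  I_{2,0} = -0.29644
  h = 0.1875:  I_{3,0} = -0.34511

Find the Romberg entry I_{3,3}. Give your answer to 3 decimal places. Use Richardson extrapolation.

Richardson extrapolation on the trapezoidal column (denominator 4−1=3):
I_{1,1} = -0.08766 + (-0.08766 − 1.08063)/3 = -0.47709
I_{2,1} = (4·(-0.29644) − (-0.08766)) / 3 = -0.36603
I_{3,1} = (4·(-0.34511) − (-0.29644)) / 3 = -0.36133
I_{2,2} = (16·(-0.36603) − (-0.47709)) / 15 = -0.35863
I_{3,2} = (16·(-0.36133) − (-0.36603)) / 15 = -0.36102
I_{3,3} = (64·(-0.36102) − (-0.35863)) / 63 = -0.36106

-0.361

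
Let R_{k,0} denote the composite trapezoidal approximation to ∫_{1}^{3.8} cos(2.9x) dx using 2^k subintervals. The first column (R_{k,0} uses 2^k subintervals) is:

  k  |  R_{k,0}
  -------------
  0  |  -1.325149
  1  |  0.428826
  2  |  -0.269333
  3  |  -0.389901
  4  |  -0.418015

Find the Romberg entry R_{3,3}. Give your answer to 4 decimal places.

Richardson extrapolation on the trapezoidal column (denominator 4−1=3):
R_{1,1} = (4·0.428826 − (-1.325149)) / 3 = 1.013484
R_{2,1} = (4·(-0.269333) − 0.428826) / 3 = -0.502053
R_{3,1} = (4·(-0.389901) − (-0.269333)) / 3 = -0.430090
R_{2,2} = (16·(-0.502053) − 1.013484) / 15 = -0.603089
R_{3,2} = (16·(-0.430090) − (-0.502053)) / 15 = -0.425292
R_{3,3} = -0.425292 + (-0.425292 − (-0.603089))/63 = -0.422470

-0.4225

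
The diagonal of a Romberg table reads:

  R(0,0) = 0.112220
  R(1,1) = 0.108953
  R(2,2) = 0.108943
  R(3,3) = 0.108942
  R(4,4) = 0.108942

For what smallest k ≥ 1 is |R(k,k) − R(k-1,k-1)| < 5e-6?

k = 3

|R(1,1) − R(0,0)| = 0.003267 ≥ 5e-6
|R(2,2) − R(1,1)| = 0.000010 ≥ 5e-6
|R(3,3) − R(2,2)| = 0.000001 < 5e-6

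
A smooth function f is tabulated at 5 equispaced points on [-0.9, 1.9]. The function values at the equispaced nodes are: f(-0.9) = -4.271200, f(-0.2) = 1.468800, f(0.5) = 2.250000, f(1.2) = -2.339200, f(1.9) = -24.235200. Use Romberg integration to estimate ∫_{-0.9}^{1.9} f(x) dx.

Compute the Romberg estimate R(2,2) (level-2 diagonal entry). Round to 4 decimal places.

R(0,0) (trapezoid, 1 panel, h=2.8000): -39.908960
R(1,0) (trapezoid, 2 panels, h=1.4000): -16.804480
R(2,0) (trapezoid, 4 panels, h=0.7000): -9.011520
R(1,1) = -16.804480 + (-16.804480 − (-39.908960))/3 = -9.102987
R(2,1) = -9.011520 + (-9.011520 − (-16.804480))/3 = -6.413867
R(2,2) = -6.413867 + (-6.413867 − (-9.102987))/15 = -6.234592

-6.2346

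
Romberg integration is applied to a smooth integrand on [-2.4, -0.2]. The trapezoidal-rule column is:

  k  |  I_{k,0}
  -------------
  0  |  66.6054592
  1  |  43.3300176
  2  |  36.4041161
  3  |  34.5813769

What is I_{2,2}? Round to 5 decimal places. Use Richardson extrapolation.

Richardson extrapolation on the trapezoidal column (denominator 4−1=3):
I_{1,1} = (4·43.3300176 − 66.6054592) / 3 = 35.5715371
I_{2,1} = (4·36.4041161 − 43.3300176) / 3 = 34.0954823
I_{2,2} = (16·34.0954823 − 35.5715371) / 15 = 33.9970786

33.99708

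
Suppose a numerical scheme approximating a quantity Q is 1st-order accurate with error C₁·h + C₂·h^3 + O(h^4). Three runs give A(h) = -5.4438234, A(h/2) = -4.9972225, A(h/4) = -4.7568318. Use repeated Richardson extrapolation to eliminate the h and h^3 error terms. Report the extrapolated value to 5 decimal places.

First eliminate the h term (factor 2^1 = 2):
  B₁ = (2·(-4.9972225) − (-5.4438234))/1 = -4.5506216
  B₂ = (2·(-4.7568318) − (-4.9972225))/1 = -4.5164411
Then eliminate the h^3 term (factor 2^3 = 8):
  (8·(-4.5164411) − (-4.5506216))/7 = -4.5115582

-4.51156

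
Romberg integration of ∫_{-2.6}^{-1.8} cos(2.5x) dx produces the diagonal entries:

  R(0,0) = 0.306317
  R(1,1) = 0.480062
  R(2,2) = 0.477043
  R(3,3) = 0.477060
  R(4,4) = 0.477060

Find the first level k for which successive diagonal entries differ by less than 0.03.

k = 2

|R(1,1) − R(0,0)| = 0.173745 ≥ 0.03
|R(2,2) − R(1,1)| = 0.003019 < 0.03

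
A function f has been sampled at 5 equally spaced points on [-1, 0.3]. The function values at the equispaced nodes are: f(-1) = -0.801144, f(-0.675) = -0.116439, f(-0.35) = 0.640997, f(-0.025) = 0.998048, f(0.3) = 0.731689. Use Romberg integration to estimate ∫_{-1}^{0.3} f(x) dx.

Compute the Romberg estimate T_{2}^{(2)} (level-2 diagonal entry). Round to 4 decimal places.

T_{0}^{(0)} (trapezoid, 1 panel, h=1.3000): -0.045146
T_{1}^{(0)} (trapezoid, 2 panels, h=0.6500): 0.394075
T_{2}^{(0)} (trapezoid, 4 panels, h=0.3250): 0.483561
T_{1}^{(1)} = 0.394075 + (0.394075 − (-0.045146))/3 = 0.540482
T_{2}^{(1)} = 0.483561 + (0.483561 − 0.394075)/3 = 0.513390
T_{2}^{(2)} = 0.513390 + (0.513390 − 0.540482)/15 = 0.511584

0.5116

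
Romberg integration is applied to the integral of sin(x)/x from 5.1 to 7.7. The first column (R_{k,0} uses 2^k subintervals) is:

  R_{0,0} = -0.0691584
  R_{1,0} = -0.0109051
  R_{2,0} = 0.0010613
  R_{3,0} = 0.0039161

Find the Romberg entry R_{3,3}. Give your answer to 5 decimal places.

0.00486

Richardson extrapolation on the trapezoidal column (denominator 4−1=3):
R_{1,1} = -0.0109051 + (-0.0109051 − (-0.0691584))/3 = 0.0085127
R_{2,1} = 0.0010613 + (0.0010613 − (-0.0109051))/3 = 0.0050501
R_{3,1} = (4·0.0039161 − 0.0010613) / 3 = 0.0048677
R_{2,2} = (16·0.0050501 − 0.0085127) / 15 = 0.0048193
R_{3,2} = (16·0.0048677 − 0.0050501) / 15 = 0.0048555
R_{3,3} = 0.0048555 + (0.0048555 − 0.0048193)/63 = 0.0048561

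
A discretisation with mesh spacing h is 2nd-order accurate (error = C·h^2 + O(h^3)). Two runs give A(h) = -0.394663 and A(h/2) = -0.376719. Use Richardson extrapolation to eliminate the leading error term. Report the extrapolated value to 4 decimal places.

-0.3707

Extrapolated value = (4·A(h/2) − A(h)) / (4 − 1)
= (4·(-0.376719) − (-0.394663)) / 3
= -1.112213 / 3 = -0.370738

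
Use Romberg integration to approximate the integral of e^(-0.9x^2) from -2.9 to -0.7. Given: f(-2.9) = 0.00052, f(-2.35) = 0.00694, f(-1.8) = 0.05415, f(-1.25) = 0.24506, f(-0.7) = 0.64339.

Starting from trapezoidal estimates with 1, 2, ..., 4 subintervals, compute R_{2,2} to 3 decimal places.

0.323

R_{0,0} (trapezoid, 1 panel, h=2.2000): 0.70830
R_{1,0} (trapezoid, 2 panels, h=1.1000): 0.41372
R_{2,0} (trapezoid, 4 panels, h=0.5500): 0.34546
R_{1,1} = 0.41372 + (0.41372 − 0.70830)/3 = 0.31553
R_{2,1} = 0.34546 + (0.34546 − 0.41372)/3 = 0.32271
R_{2,2} = 0.32271 + (0.32271 − 0.31553)/15 = 0.32319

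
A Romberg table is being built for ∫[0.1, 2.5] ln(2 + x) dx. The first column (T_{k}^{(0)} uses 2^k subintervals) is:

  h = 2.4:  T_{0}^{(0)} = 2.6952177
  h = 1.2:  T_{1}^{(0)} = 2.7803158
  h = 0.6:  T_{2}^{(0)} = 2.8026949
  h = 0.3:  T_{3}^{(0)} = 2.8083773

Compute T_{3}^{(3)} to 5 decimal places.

2.81028

Richardson extrapolation on the trapezoidal column (denominator 4−1=3):
T_{1}^{(1)} = 2.7803158 + (2.7803158 − 2.6952177)/3 = 2.8086818
T_{2}^{(1)} = (4·2.8026949 − 2.7803158) / 3 = 2.8101546
T_{3}^{(1)} = 2.8083773 + (2.8083773 − 2.8026949)/3 = 2.8102714
T_{2}^{(2)} = 2.8101546 + (2.8101546 − 2.8086818)/15 = 2.8102528
T_{3}^{(2)} = (16·2.8102714 − 2.8101546) / 15 = 2.8102792
T_{3}^{(3)} = (64·2.8102792 − 2.8102528) / 63 = 2.8102796
(Column j=1 coincides with Simpson's rule on the same nodes.)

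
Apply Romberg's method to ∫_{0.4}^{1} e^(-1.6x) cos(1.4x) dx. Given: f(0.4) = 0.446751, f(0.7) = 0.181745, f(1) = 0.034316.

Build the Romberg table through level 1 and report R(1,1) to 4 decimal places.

0.1208

R(0,0) (trapezoid, 1 panel, h=0.6000): 0.144320
R(1,0) (trapezoid, 2 panels, h=0.3000): 0.126684
R(1,1) = 0.126684 + (0.126684 − 0.144320)/3 = 0.120805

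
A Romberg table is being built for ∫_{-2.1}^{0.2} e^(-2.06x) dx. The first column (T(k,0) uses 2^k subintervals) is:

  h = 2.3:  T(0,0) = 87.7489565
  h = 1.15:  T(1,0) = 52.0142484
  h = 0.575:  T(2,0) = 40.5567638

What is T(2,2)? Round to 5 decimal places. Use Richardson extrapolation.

36.51326

T(1,1) = 52.0142484 + (52.0142484 − 87.7489565)/3 = 40.1026790
T(2,1) = (4·40.5567638 − 52.0142484) / 3 = 36.7376023
T(2,2) = 36.7376023 + (36.7376023 − 40.1026790)/15 = 36.5132639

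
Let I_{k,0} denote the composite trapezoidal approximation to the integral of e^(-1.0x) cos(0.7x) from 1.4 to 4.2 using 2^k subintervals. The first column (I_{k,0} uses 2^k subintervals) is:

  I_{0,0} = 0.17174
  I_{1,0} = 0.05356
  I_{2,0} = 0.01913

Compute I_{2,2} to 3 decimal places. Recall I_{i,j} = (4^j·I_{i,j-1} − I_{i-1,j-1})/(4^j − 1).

0.007

Richardson extrapolation on the trapezoidal column (denominator 4−1=3):
I_{1,1} = (4·0.05356 − 0.17174) / 3 = 0.01417
I_{2,1} = 0.01913 + (0.01913 − 0.05356)/3 = 0.00765
I_{2,2} = (16·0.00765 − 0.01417) / 15 = 0.00722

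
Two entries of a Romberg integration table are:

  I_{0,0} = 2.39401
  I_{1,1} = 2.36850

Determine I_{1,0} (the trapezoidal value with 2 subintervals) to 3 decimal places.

From I_{1,1} = (4·I_{1,0} − I_{0,0})/3, solve for I_{1,0}:
4·I_{1,0} = 3·2.36850 + 2.39401 = 9.49951
I_{1,0} = 2.37488

2.375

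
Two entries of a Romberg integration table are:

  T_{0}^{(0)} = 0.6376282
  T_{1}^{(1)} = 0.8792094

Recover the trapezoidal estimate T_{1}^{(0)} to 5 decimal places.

0.81881

From T_{1}^{(1)} = (4·T_{1}^{(0)} − T_{0}^{(0)})/3, solve for T_{1}^{(0)}:
4·T_{1}^{(0)} = 3·0.8792094 + 0.6376282 = 3.2752564
T_{1}^{(0)} = 0.8188141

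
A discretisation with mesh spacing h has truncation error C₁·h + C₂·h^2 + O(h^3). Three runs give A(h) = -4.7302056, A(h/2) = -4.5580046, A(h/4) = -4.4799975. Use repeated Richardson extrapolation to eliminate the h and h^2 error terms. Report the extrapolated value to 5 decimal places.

First eliminate the h term (factor 2^1 = 2):
  B₁ = (2·(-4.5580046) − (-4.7302056))/1 = -4.3858036
  B₂ = (2·(-4.4799975) − (-4.5580046))/1 = -4.4019904
Then eliminate the h^2 term (factor 2^2 = 4):
  (4·(-4.4019904) − (-4.3858036))/3 = -4.4073860

-4.40739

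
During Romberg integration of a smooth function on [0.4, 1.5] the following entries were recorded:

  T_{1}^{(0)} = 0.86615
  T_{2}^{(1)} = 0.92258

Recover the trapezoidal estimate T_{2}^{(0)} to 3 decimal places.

From T_{2}^{(1)} = (4·T_{2}^{(0)} − T_{1}^{(0)})/3, solve for T_{2}^{(0)}:
4·T_{2}^{(0)} = 3·0.92258 + 0.86615 = 3.63389
T_{2}^{(0)} = 0.90847

0.908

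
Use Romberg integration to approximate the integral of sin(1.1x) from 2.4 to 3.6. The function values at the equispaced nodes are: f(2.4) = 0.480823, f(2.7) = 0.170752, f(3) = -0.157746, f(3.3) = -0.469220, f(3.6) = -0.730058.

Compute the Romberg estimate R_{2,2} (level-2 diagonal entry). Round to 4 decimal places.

R_{0,0} (trapezoid, 1 panel, h=1.2000): -0.149541
R_{1,0} (trapezoid, 2 panels, h=0.6000): -0.169418
R_{2,0} (trapezoid, 4 panels, h=0.3000): -0.174249
R_{1,1} = -0.169418 + (-0.169418 − (-0.149541))/3 = -0.176044
R_{2,1} = -0.174249 + (-0.174249 − (-0.169418))/3 = -0.175859
R_{2,2} = -0.175859 + (-0.175859 − (-0.176044))/15 = -0.175847

-0.1758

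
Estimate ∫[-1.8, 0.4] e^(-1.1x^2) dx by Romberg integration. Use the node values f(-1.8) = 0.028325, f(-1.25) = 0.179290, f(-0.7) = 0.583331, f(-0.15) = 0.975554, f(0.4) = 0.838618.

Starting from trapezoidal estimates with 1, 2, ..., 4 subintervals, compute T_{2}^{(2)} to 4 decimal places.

T_{0}^{(0)} (trapezoid, 1 panel, h=2.2000): 0.953637
T_{1}^{(0)} (trapezoid, 2 panels, h=1.1000): 1.118483
T_{2}^{(0)} (trapezoid, 4 panels, h=0.5500): 1.194406
T_{1}^{(1)} = 1.118483 + (1.118483 − 0.953637)/3 = 1.173432
T_{2}^{(1)} = 1.194406 + (1.194406 − 1.118483)/3 = 1.219714
T_{2}^{(2)} = 1.219714 + (1.219714 − 1.173432)/15 = 1.222799

1.2228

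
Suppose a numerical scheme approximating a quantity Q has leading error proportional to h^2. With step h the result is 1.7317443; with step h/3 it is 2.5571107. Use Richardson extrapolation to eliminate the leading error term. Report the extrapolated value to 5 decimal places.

2.66028

The leading error scales as h^2; refining by a factor of 3 reduces it by 3^2 = 9.
Extrapolated value = (9·A(h/3) − A(h)) / (9 − 1)
= (9·2.5571107 − 1.7317443) / 8
= 21.2822520 / 8 = 2.6602815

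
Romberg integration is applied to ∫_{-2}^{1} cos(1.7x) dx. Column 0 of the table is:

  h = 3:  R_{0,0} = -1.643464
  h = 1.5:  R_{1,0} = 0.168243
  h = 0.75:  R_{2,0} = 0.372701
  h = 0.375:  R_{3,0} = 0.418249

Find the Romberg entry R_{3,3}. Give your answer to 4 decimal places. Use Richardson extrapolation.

Richardson extrapolation on the trapezoidal column (denominator 4−1=3):
R_{1,1} = (4·0.168243 − (-1.643464)) / 3 = 0.772145
R_{2,1} = (4·0.372701 − 0.168243) / 3 = 0.440854
R_{3,1} = 0.418249 + (0.418249 − 0.372701)/3 = 0.433432
R_{2,2} = (16·0.440854 − 0.772145) / 15 = 0.418768
R_{3,2} = 0.433432 + (0.433432 − 0.440854)/15 = 0.432937
R_{3,3} = 0.432937 + (0.432937 − 0.418768)/63 = 0.433162
(Column j=1 coincides with Simpson's rule on the same nodes.)

0.4332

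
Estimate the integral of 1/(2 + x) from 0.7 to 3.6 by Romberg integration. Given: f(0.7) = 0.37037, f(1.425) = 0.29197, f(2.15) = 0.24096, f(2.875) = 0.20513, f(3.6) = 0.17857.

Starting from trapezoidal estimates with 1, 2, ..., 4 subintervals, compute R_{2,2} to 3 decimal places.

0.730

R_{0,0} (trapezoid, 1 panel, h=2.9000): 0.79596
R_{1,0} (trapezoid, 2 panels, h=1.4500): 0.74737
R_{2,0} (trapezoid, 4 panels, h=0.7250): 0.73408
R_{1,1} = 0.74737 + (0.74737 − 0.79596)/3 = 0.73117
R_{2,1} = 0.73408 + (0.73408 − 0.74737)/3 = 0.72965
R_{2,2} = 0.72965 + (0.72965 − 0.73117)/15 = 0.72955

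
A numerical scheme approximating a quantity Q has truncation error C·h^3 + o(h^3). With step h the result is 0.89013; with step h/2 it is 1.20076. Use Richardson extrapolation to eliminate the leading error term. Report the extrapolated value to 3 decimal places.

1.245

The leading error scales as h^3; refining by a factor of 2 reduces it by 2^3 = 8.
Extrapolated value = (8·A(h/2) − A(h)) / (8 − 1)
= (8·1.20076 − 0.89013) / 7
= 8.71595 / 7 = 1.24514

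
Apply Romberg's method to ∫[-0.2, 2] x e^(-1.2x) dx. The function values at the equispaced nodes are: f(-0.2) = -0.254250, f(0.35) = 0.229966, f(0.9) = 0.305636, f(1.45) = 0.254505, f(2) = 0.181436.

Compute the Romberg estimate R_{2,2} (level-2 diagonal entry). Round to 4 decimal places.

R_{0,0} (trapezoid, 1 panel, h=2.2000): -0.080095
R_{1,0} (trapezoid, 2 panels, h=1.1000): 0.296152
R_{2,0} (trapezoid, 4 panels, h=0.5500): 0.414535
R_{1,1} = 0.296152 + (0.296152 − (-0.080095))/3 = 0.421568
R_{2,1} = 0.414535 + (0.414535 − 0.296152)/3 = 0.453996
R_{2,2} = 0.453996 + (0.453996 − 0.421568)/15 = 0.456158

0.4562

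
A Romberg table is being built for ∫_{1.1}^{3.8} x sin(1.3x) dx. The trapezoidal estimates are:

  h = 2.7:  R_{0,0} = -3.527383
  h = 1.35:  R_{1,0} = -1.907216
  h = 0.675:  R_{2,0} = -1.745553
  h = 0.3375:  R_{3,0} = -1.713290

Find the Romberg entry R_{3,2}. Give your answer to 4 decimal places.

Richardson extrapolation on the trapezoidal column (denominator 4−1=3):
R_{2,1} = -1.745553 + (-1.745553 − (-1.907216))/3 = -1.691665
R_{3,1} = -1.713290 + (-1.713290 − (-1.745553))/3 = -1.702536
R_{3,2} = -1.702536 + (-1.702536 − (-1.691665))/15 = -1.703261

-1.7033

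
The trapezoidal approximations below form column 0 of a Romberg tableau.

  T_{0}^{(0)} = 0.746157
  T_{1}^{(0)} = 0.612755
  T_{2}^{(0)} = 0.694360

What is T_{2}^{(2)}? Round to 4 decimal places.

0.7318

Richardson extrapolation on the trapezoidal column (denominator 4−1=3):
T_{1}^{(1)} = 0.612755 + (0.612755 − 0.746157)/3 = 0.568288
T_{2}^{(1)} = (4·0.694360 − 0.612755) / 3 = 0.721562
T_{2}^{(2)} = (16·0.721562 − 0.568288) / 15 = 0.731780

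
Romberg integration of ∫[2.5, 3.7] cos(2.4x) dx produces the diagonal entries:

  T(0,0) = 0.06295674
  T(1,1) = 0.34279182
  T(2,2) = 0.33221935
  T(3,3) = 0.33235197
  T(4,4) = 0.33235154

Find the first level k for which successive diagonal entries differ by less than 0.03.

|T(1,1) − T(0,0)| = 0.27983508 ≥ 0.03
|T(2,2) − T(1,1)| = 0.01057247 < 0.03

k = 2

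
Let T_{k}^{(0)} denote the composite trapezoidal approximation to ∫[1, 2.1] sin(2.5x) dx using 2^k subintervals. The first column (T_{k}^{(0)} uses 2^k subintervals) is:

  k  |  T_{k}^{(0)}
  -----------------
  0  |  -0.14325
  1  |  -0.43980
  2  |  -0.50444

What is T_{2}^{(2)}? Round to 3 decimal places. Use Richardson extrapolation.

-0.525

T_{1}^{(1)} = -0.43980 + (-0.43980 − (-0.14325))/3 = -0.53865
T_{2}^{(1)} = (4·(-0.50444) − (-0.43980)) / 3 = -0.52599
T_{2}^{(2)} = (16·(-0.52599) − (-0.53865)) / 15 = -0.52515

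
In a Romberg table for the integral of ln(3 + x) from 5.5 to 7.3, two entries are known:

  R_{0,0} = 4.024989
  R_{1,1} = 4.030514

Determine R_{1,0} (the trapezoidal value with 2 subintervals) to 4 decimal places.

From R_{1,1} = (4·R_{1,0} − R_{0,0})/3, solve for R_{1,0}:
4·R_{1,0} = 3·4.030514 + 4.024989 = 16.116531
R_{1,0} = 4.029133

4.0291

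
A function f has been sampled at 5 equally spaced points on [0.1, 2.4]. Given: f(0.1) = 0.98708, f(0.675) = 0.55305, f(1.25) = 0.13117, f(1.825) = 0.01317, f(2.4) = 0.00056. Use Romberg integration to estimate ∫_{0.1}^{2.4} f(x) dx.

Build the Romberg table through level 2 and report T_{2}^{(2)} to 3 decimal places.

0.680

T_{0}^{(0)} (trapezoid, 1 panel, h=2.3000): 1.13579
T_{1}^{(0)} (trapezoid, 2 panels, h=1.1500): 0.71874
T_{2}^{(0)} (trapezoid, 4 panels, h=0.5750): 0.68495
T_{1}^{(1)} = 0.71874 + (0.71874 − 1.13579)/3 = 0.57972
T_{2}^{(1)} = 0.68495 + (0.68495 − 0.71874)/3 = 0.67369
T_{2}^{(2)} = 0.67369 + (0.67369 − 0.57972)/15 = 0.67995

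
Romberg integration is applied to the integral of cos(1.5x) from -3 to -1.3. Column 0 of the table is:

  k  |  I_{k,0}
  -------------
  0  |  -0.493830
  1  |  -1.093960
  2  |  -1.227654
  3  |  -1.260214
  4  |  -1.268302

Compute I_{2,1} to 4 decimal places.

-1.2722

Richardson extrapolation on the trapezoidal column (denominator 4−1=3):
I_{2,1} = (4·(-1.227654) − (-1.093960)) / 3 = -1.272219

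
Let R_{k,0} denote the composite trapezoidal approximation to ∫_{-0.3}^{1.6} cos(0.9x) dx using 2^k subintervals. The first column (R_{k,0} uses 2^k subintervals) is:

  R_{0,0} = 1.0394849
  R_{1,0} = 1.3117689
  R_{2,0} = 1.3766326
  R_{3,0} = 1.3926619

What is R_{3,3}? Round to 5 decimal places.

1.39799

Richardson extrapolation on the trapezoidal column (denominator 4−1=3):
R_{1,1} = (4·1.3117689 − 1.0394849) / 3 = 1.4025302
R_{2,1} = (4·1.3766326 − 1.3117689) / 3 = 1.3982538
R_{3,1} = 1.3926619 + (1.3926619 − 1.3766326)/3 = 1.3980050
R_{2,2} = (16·1.3982538 − 1.4025302) / 15 = 1.3979687
R_{3,2} = 1.3980050 + (1.3980050 − 1.3982538)/15 = 1.3979884
R_{3,3} = (64·1.3979884 − 1.3979687) / 63 = 1.3979887
(Column j=1 coincides with Simpson's rule on the same nodes.)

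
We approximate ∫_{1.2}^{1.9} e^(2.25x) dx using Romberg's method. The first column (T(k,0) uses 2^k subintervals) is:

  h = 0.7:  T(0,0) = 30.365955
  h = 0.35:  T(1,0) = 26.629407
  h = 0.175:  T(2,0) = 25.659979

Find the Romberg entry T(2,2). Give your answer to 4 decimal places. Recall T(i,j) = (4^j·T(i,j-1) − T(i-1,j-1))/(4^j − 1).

T(1,1) = 26.629407 + (26.629407 − 30.365955)/3 = 25.383891
T(2,1) = (4·25.659979 − 26.629407) / 3 = 25.336836
T(2,2) = 25.336836 + (25.336836 − 25.383891)/15 = 25.333699

25.3337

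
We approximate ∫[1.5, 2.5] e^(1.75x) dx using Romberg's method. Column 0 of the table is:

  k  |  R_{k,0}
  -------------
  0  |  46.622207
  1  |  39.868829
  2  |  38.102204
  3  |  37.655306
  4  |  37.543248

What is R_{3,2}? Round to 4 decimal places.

37.5059

Richardson extrapolation on the trapezoidal column (denominator 4−1=3):
R_{2,1} = 38.102204 + (38.102204 − 39.868829)/3 = 37.513329
R_{3,1} = 37.655306 + (37.655306 − 38.102204)/3 = 37.506340
R_{3,2} = (16·37.506340 − 37.513329) / 15 = 37.505874
(Column j=1 coincides with Simpson's rule on the same nodes.)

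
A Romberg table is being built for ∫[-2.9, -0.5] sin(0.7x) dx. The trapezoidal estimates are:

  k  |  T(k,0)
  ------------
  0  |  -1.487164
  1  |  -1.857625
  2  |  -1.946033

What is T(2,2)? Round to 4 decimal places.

T(1,1) = -1.857625 + (-1.857625 − (-1.487164))/3 = -1.981112
T(2,1) = -1.946033 + (-1.946033 − (-1.857625))/3 = -1.975502
T(2,2) = (16·(-1.975502) − (-1.981112)) / 15 = -1.975128

-1.9751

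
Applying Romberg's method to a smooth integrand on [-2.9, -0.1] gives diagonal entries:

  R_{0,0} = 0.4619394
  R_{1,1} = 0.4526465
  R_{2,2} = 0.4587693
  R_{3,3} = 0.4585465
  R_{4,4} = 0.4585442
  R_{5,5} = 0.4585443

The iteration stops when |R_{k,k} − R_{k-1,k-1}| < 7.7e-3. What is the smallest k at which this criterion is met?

|R_{1,1} − R_{0,0}| = 0.0092929 ≥ 7.7e-3
|R_{2,2} − R_{1,1}| = 0.0061228 < 7.7e-3

k = 2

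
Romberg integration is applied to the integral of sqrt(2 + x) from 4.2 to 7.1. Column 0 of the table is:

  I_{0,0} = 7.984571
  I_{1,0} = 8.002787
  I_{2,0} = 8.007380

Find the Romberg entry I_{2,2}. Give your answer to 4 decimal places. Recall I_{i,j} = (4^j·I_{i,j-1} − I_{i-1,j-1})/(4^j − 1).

Richardson extrapolation on the trapezoidal column (denominator 4−1=3):
I_{1,1} = (4·8.002787 − 7.984571) / 3 = 8.008859
I_{2,1} = (4·8.007380 − 8.002787) / 3 = 8.008911
I_{2,2} = 8.008911 + (8.008911 − 8.008859)/15 = 8.008914

8.0089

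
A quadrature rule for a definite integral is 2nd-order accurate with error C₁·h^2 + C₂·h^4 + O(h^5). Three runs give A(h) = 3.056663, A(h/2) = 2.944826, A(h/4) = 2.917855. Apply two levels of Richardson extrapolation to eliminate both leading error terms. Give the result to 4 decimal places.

2.9090

First eliminate the h^2 term (factor 2^2 = 4):
  B₁ = (4·2.944826 − 3.056663)/3 = 2.907547
  B₂ = (4·2.917855 − 2.944826)/3 = 2.908865
Then eliminate the h^4 term (factor 2^4 = 16):
  (16·2.908865 − 2.907547)/15 = 2.908953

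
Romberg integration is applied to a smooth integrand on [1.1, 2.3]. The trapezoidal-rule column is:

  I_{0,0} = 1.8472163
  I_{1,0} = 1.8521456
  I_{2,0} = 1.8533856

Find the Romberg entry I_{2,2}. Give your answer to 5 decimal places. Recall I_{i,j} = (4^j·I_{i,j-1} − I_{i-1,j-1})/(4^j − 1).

1.85380

Richardson extrapolation on the trapezoidal column (denominator 4−1=3):
I_{1,1} = 1.8521456 + (1.8521456 − 1.8472163)/3 = 1.8537887
I_{2,1} = (4·1.8533856 − 1.8521456) / 3 = 1.8537989
I_{2,2} = 1.8537989 + (1.8537989 − 1.8537887)/15 = 1.8537996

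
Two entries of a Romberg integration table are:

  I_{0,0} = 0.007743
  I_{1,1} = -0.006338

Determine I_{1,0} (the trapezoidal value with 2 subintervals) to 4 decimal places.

From I_{1,1} = (4·I_{1,0} − I_{0,0})/3, solve for I_{1,0}:
4·I_{1,0} = 3·(-0.006338) + 0.007743 = -0.011271
I_{1,0} = -0.002818

-0.0028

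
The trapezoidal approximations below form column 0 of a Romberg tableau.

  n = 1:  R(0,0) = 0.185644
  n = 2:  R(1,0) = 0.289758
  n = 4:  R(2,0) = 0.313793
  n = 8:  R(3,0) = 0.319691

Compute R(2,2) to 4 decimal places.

0.3216

Richardson extrapolation on the trapezoidal column (denominator 4−1=3):
R(1,1) = 0.289758 + (0.289758 − 0.185644)/3 = 0.324463
R(2,1) = (4·0.313793 − 0.289758) / 3 = 0.321805
R(2,2) = (16·0.321805 − 0.324463) / 15 = 0.321628
(Column j=1 coincides with Simpson's rule on the same nodes.)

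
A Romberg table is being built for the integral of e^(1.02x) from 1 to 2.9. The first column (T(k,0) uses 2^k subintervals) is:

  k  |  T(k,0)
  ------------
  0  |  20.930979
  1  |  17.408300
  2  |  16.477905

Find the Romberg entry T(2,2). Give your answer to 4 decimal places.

Richardson extrapolation on the trapezoidal column (denominator 4−1=3):
T(1,1) = 17.408300 + (17.408300 − 20.930979)/3 = 16.234074
T(2,1) = (4·16.477905 − 17.408300) / 3 = 16.167773
T(2,2) = 16.167773 + (16.167773 − 16.234074)/15 = 16.163353
(Column j=1 coincides with Simpson's rule on the same nodes.)

16.1634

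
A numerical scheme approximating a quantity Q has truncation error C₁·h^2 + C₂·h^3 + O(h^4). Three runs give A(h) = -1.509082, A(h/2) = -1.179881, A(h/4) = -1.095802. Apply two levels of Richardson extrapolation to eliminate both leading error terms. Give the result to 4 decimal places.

-1.0674

First eliminate the h^2 term (factor 2^2 = 4):
  B₁ = (4·(-1.179881) − (-1.509082))/3 = -1.070147
  B₂ = (4·(-1.095802) − (-1.179881))/3 = -1.067776
Then eliminate the h^3 term (factor 2^3 = 8):
  (8·(-1.067776) − (-1.070147))/7 = -1.067437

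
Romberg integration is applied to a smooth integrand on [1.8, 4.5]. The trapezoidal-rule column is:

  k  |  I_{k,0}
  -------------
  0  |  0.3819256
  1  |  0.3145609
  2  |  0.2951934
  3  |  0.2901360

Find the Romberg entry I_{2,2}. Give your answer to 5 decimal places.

I_{1,1} = (4·0.3145609 − 0.3819256) / 3 = 0.2921060
I_{2,1} = 0.2951934 + (0.2951934 − 0.3145609)/3 = 0.2887376
I_{2,2} = 0.2887376 + (0.2887376 − 0.2921060)/15 = 0.2885130

0.28851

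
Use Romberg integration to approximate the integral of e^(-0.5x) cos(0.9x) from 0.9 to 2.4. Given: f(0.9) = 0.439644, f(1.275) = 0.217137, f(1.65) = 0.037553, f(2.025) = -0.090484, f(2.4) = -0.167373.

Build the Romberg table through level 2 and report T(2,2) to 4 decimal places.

0.1068

T(0,0) (trapezoid, 1 panel, h=1.5000): 0.204203
T(1,0) (trapezoid, 2 panels, h=0.7500): 0.130266
T(2,0) (trapezoid, 4 panels, h=0.3750): 0.112628
T(1,1) = 0.130266 + (0.130266 − 0.204203)/3 = 0.105620
T(2,1) = 0.112628 + (0.112628 − 0.130266)/3 = 0.106749
T(2,2) = 0.106749 + (0.106749 − 0.105620)/15 = 0.106824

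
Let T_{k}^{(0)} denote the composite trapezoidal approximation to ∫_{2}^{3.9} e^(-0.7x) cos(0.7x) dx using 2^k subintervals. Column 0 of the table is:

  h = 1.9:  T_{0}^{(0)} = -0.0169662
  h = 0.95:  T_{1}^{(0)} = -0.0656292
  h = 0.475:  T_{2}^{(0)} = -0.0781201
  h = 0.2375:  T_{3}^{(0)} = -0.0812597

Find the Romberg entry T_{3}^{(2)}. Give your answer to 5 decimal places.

Richardson extrapolation on the trapezoidal column (denominator 4−1=3):
T_{2}^{(1)} = -0.0781201 + (-0.0781201 − (-0.0656292))/3 = -0.0822837
T_{3}^{(1)} = -0.0812597 + (-0.0812597 − (-0.0781201))/3 = -0.0823062
T_{3}^{(2)} = (16·(-0.0823062) − (-0.0822837)) / 15 = -0.0823077

-0.08231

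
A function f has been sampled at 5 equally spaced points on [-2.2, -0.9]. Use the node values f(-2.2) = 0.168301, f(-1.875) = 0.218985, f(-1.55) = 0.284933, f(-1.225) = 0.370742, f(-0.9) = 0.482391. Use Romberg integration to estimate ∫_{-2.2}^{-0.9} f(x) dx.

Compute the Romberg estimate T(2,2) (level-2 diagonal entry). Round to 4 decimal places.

T(0,0) (trapezoid, 1 panel, h=1.3000): 0.422950
T(1,0) (trapezoid, 2 panels, h=0.6500): 0.396681
T(2,0) (trapezoid, 4 panels, h=0.3250): 0.390002
T(1,1) = 0.396681 + (0.396681 − 0.422950)/3 = 0.387925
T(2,1) = 0.390002 + (0.390002 − 0.396681)/3 = 0.387776
T(2,2) = 0.387776 + (0.387776 − 0.387925)/15 = 0.387766

0.3878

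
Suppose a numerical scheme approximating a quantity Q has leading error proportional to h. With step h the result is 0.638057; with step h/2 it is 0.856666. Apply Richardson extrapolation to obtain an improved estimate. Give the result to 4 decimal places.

1.0753

Extrapolated value = (2·A(h/2) − A(h)) / (2 − 1)
= (2·0.856666 − 0.638057) / 1
= 1.075275 / 1 = 1.075275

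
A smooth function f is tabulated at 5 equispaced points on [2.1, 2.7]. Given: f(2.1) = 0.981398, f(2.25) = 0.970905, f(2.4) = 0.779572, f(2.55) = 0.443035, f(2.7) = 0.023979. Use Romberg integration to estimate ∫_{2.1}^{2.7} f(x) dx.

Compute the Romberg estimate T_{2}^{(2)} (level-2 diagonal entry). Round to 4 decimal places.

T_{0}^{(0)} (trapezoid, 1 panel, h=0.6000): 0.301613
T_{1}^{(0)} (trapezoid, 2 panels, h=0.3000): 0.384678
T_{2}^{(0)} (trapezoid, 4 panels, h=0.1500): 0.404430
T_{1}^{(1)} = 0.384678 + (0.384678 − 0.301613)/3 = 0.412366
T_{2}^{(1)} = 0.404430 + (0.404430 − 0.384678)/3 = 0.411014
T_{2}^{(2)} = 0.411014 + (0.411014 − 0.412366)/15 = 0.410924

0.4109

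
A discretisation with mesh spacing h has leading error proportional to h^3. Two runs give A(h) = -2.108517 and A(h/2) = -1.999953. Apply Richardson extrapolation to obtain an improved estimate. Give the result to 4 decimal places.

The leading error scales as h^3; refining by a factor of 2 reduces it by 2^3 = 8.
Extrapolated value = (8·A(h/2) − A(h)) / (8 − 1)
= (8·(-1.999953) − (-2.108517)) / 7
= -13.891107 / 7 = -1.984444

-1.9844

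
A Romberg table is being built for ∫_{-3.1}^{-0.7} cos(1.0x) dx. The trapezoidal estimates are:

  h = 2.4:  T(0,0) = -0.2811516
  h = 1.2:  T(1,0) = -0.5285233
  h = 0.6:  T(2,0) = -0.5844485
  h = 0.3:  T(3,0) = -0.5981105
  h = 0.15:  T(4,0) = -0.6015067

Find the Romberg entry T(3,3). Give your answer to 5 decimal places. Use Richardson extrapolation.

T(1,1) = -0.5285233 + (-0.5285233 − (-0.2811516))/3 = -0.6109805
T(2,1) = -0.5844485 + (-0.5844485 − (-0.5285233))/3 = -0.6030902
T(3,1) = (4·(-0.5981105) − (-0.5844485)) / 3 = -0.6026645
T(2,2) = -0.6030902 + (-0.6030902 − (-0.6109805))/15 = -0.6025642
T(3,2) = (16·(-0.6026645) − (-0.6030902)) / 15 = -0.6026361
T(3,3) = (64·(-0.6026361) − (-0.6025642)) / 63 = -0.6026372
(Column j=1 coincides with Simpson's rule on the same nodes.)

-0.60264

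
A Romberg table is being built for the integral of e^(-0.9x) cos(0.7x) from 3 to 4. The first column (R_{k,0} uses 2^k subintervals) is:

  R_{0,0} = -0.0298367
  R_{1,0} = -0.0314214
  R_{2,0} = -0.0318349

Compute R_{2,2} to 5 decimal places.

Richardson extrapolation on the trapezoidal column (denominator 4−1=3):
R_{1,1} = (4·(-0.0314214) − (-0.0298367)) / 3 = -0.0319496
R_{2,1} = -0.0318349 + (-0.0318349 − (-0.0314214))/3 = -0.0319727
R_{2,2} = -0.0319727 + (-0.0319727 − (-0.0319496))/15 = -0.0319742

-0.03197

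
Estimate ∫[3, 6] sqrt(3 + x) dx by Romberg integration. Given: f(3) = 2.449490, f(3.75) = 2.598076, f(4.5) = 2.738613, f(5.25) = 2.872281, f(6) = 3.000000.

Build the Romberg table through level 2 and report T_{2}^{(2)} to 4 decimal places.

T_{0}^{(0)} (trapezoid, 1 panel, h=3.0000): 8.174235
T_{1}^{(0)} (trapezoid, 2 panels, h=1.5000): 8.195037
T_{2}^{(0)} (trapezoid, 4 panels, h=0.7500): 8.200286
T_{1}^{(1)} = 8.195037 + (8.195037 − 8.174235)/3 = 8.201971
T_{2}^{(1)} = 8.200286 + (8.200286 − 8.195037)/3 = 8.202036
T_{2}^{(2)} = 8.202036 + (8.202036 − 8.201971)/15 = 8.202040

8.2020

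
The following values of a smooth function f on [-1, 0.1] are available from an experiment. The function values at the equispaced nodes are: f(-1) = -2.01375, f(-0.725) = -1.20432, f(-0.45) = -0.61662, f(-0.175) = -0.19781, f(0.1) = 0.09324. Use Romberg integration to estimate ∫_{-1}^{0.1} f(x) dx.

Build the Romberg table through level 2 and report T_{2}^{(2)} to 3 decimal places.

T_{0}^{(0)} (trapezoid, 1 panel, h=1.1000): -1.05628
T_{1}^{(0)} (trapezoid, 2 panels, h=0.5500): -0.86728
T_{2}^{(0)} (trapezoid, 4 panels, h=0.2750): -0.81923
T_{1}^{(1)} = -0.86728 + (-0.86728 − (-1.05628))/3 = -0.80428
T_{2}^{(1)} = -0.81923 + (-0.81923 − (-0.86728))/3 = -0.80321
T_{2}^{(2)} = -0.80321 + (-0.80321 − (-0.80428))/15 = -0.80314

-0.803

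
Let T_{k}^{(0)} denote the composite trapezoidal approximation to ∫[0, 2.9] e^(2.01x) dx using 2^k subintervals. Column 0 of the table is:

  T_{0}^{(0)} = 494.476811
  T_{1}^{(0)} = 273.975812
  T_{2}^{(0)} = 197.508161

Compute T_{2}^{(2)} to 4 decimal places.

170.1218

Richardson extrapolation on the trapezoidal column (denominator 4−1=3):
T_{1}^{(1)} = (4·273.975812 − 494.476811) / 3 = 200.475479
T_{2}^{(1)} = 197.508161 + (197.508161 − 273.975812)/3 = 172.018944
T_{2}^{(2)} = 172.018944 + (172.018944 − 200.475479)/15 = 170.121842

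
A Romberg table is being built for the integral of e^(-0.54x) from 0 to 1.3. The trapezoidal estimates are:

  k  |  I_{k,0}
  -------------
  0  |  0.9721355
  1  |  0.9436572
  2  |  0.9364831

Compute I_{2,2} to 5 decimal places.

0.93409

Richardson extrapolation on the trapezoidal column (denominator 4−1=3):
I_{1,1} = (4·0.9436572 − 0.9721355) / 3 = 0.9341644
I_{2,1} = 0.9364831 + (0.9364831 − 0.9436572)/3 = 0.9340917
I_{2,2} = (16·0.9340917 − 0.9341644) / 15 = 0.9340869
(Column j=1 coincides with Simpson's rule on the same nodes.)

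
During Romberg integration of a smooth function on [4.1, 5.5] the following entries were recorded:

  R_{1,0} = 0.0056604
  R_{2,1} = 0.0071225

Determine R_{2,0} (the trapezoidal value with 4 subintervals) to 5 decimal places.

From R_{2,1} = (4·R_{2,0} − R_{1,0})/3, solve for R_{2,0}:
4·R_{2,0} = 3·0.0071225 + 0.0056604 = 0.0270279
R_{2,0} = 0.0067570

0.00676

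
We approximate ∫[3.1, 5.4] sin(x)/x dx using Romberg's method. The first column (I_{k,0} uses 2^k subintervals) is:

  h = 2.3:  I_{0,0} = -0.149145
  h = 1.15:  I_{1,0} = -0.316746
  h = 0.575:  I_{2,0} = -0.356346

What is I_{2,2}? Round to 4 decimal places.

I_{1,1} = -0.316746 + (-0.316746 − (-0.149145))/3 = -0.372613
I_{2,1} = (4·(-0.356346) − (-0.316746)) / 3 = -0.369546
I_{2,2} = (16·(-0.369546) − (-0.372613)) / 15 = -0.369342

-0.3693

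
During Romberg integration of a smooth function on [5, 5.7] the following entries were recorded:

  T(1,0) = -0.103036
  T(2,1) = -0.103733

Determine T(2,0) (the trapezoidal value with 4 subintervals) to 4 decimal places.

-0.1036

From T(2,1) = (4·T(2,0) − T(1,0))/3, solve for T(2,0):
4·T(2,0) = 3·(-0.103733) + (-0.103036) = -0.414235
T(2,0) = -0.103559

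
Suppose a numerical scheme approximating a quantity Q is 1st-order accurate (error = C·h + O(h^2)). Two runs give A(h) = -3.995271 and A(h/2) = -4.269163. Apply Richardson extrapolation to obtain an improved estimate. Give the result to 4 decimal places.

-4.5431

The leading error scales as h; refining by a factor of 2 reduces it by 2^1 = 2.
Extrapolated value = (2·A(h/2) − A(h)) / (2 − 1)
= (2·(-4.269163) − (-3.995271)) / 1
= -4.543055 / 1 = -4.543055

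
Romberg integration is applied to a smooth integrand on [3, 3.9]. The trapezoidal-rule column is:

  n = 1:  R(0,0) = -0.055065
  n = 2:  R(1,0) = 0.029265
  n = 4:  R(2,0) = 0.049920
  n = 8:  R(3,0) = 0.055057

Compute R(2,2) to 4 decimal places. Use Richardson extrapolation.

0.0568

Richardson extrapolation on the trapezoidal column (denominator 4−1=3):
R(1,1) = 0.029265 + (0.029265 − (-0.055065))/3 = 0.057375
R(2,1) = (4·0.049920 − 0.029265) / 3 = 0.056805
R(2,2) = (16·0.056805 − 0.057375) / 15 = 0.056767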